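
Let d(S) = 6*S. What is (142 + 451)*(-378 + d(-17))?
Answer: -284640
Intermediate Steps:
(142 + 451)*(-378 + d(-17)) = (142 + 451)*(-378 + 6*(-17)) = 593*(-378 - 102) = 593*(-480) = -284640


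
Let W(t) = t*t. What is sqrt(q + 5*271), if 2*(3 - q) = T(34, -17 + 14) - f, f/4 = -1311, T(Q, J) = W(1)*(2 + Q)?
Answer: I*sqrt(1282) ≈ 35.805*I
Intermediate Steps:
W(t) = t**2
T(Q, J) = 2 + Q (T(Q, J) = 1**2*(2 + Q) = 1*(2 + Q) = 2 + Q)
f = -5244 (f = 4*(-1311) = -5244)
q = -2637 (q = 3 - ((2 + 34) - 1*(-5244))/2 = 3 - (36 + 5244)/2 = 3 - 1/2*5280 = 3 - 2640 = -2637)
sqrt(q + 5*271) = sqrt(-2637 + 5*271) = sqrt(-2637 + 1355) = sqrt(-1282) = I*sqrt(1282)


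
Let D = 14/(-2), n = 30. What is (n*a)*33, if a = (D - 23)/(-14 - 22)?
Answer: 825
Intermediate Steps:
D = -7 (D = 14*(-½) = -7)
a = ⅚ (a = (-7 - 23)/(-14 - 22) = -30/(-36) = -30*(-1/36) = ⅚ ≈ 0.83333)
(n*a)*33 = (30*(⅚))*33 = 25*33 = 825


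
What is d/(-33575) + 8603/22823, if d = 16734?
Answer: -93074357/766282225 ≈ -0.12146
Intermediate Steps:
d/(-33575) + 8603/22823 = 16734/(-33575) + 8603/22823 = 16734*(-1/33575) + 8603*(1/22823) = -16734/33575 + 8603/22823 = -93074357/766282225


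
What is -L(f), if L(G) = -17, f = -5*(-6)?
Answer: 17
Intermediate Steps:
f = 30
-L(f) = -1*(-17) = 17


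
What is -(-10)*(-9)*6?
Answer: -540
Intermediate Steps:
-(-10)*(-9)*6 = -10*9*6 = -90*6 = -540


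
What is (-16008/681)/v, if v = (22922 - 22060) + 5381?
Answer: -5336/1417161 ≈ -0.0037653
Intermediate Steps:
v = 6243 (v = 862 + 5381 = 6243)
(-16008/681)/v = -16008/681/6243 = -16008/681*(1/6243) = -87*184/681*(1/6243) = -5336/227*1/6243 = -5336/1417161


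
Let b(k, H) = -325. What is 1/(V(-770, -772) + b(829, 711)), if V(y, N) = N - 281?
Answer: -1/1378 ≈ -0.00072569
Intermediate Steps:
V(y, N) = -281 + N
1/(V(-770, -772) + b(829, 711)) = 1/((-281 - 772) - 325) = 1/(-1053 - 325) = 1/(-1378) = -1/1378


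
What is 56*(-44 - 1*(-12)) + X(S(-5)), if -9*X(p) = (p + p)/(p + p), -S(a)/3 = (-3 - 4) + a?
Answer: -16129/9 ≈ -1792.1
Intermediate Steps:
S(a) = 21 - 3*a (S(a) = -3*((-3 - 4) + a) = -3*(-7 + a) = 21 - 3*a)
X(p) = -⅑ (X(p) = -(p + p)/(9*(p + p)) = -2*p/(9*(2*p)) = -2*p*1/(2*p)/9 = -⅑*1 = -⅑)
56*(-44 - 1*(-12)) + X(S(-5)) = 56*(-44 - 1*(-12)) - ⅑ = 56*(-44 + 12) - ⅑ = 56*(-32) - ⅑ = -1792 - ⅑ = -16129/9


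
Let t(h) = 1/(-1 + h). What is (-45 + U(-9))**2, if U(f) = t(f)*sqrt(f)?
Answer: 202491/100 + 27*I ≈ 2024.9 + 27.0*I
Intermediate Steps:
U(f) = sqrt(f)/(-1 + f)
(-45 + U(-9))**2 = (-45 + sqrt(-9)/(-1 - 9))**2 = (-45 + (3*I)/(-10))**2 = (-45 + (3*I)*(-1/10))**2 = (-45 - 3*I/10)**2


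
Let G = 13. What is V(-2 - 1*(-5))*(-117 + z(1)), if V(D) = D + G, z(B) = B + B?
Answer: -1840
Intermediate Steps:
z(B) = 2*B
V(D) = 13 + D (V(D) = D + 13 = 13 + D)
V(-2 - 1*(-5))*(-117 + z(1)) = (13 + (-2 - 1*(-5)))*(-117 + 2*1) = (13 + (-2 + 5))*(-117 + 2) = (13 + 3)*(-115) = 16*(-115) = -1840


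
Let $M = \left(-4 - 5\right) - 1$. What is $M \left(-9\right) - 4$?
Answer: $86$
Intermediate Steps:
$M = -10$ ($M = -9 - 1 = -10$)
$M \left(-9\right) - 4 = \left(-10\right) \left(-9\right) - 4 = 90 - 4 = 86$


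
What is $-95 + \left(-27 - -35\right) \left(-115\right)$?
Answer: $-1015$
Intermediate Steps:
$-95 + \left(-27 - -35\right) \left(-115\right) = -95 + \left(-27 + 35\right) \left(-115\right) = -95 + 8 \left(-115\right) = -95 - 920 = -1015$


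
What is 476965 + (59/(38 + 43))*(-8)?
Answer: 38633693/81 ≈ 4.7696e+5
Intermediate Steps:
476965 + (59/(38 + 43))*(-8) = 476965 + (59/81)*(-8) = 476965 - 472/81 = 38633693/81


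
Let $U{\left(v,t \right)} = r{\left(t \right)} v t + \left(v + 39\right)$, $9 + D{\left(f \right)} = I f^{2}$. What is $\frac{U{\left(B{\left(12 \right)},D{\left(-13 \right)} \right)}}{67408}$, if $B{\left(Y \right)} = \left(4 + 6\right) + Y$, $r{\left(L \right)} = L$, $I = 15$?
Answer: $\frac{140374933}{67408} \approx 2082.5$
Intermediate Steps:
$B{\left(Y \right)} = 10 + Y$
$D{\left(f \right)} = -9 + 15 f^{2}$
$U{\left(v,t \right)} = 39 + v + v t^{2}$ ($U{\left(v,t \right)} = t v t + \left(v + 39\right) = v t^{2} + \left(39 + v\right) = 39 + v + v t^{2}$)
$\frac{U{\left(B{\left(12 \right)},D{\left(-13 \right)} \right)}}{67408} = \frac{39 + \left(10 + 12\right) + \left(10 + 12\right) \left(-9 + 15 \left(-13\right)^{2}\right)^{2}}{67408} = \left(39 + 22 + 22 \left(-9 + 15 \cdot 169\right)^{2}\right) \frac{1}{67408} = \left(39 + 22 + 22 \left(-9 + 2535\right)^{2}\right) \frac{1}{67408} = \left(39 + 22 + 22 \cdot 2526^{2}\right) \frac{1}{67408} = \left(39 + 22 + 22 \cdot 6380676\right) \frac{1}{67408} = \left(39 + 22 + 140374872\right) \frac{1}{67408} = 140374933 \cdot \frac{1}{67408} = \frac{140374933}{67408}$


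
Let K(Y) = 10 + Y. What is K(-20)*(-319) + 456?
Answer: 3646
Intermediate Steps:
K(-20)*(-319) + 456 = (10 - 20)*(-319) + 456 = -10*(-319) + 456 = 3190 + 456 = 3646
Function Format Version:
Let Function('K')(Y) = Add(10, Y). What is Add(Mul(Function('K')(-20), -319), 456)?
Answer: 3646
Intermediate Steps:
Add(Mul(Function('K')(-20), -319), 456) = Add(Mul(Add(10, -20), -319), 456) = Add(Mul(-10, -319), 456) = Add(3190, 456) = 3646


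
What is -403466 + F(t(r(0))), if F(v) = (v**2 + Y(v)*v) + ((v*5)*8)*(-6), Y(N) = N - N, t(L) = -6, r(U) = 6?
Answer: -401990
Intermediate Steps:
Y(N) = 0
F(v) = v**2 - 240*v (F(v) = (v**2 + 0*v) + ((v*5)*8)*(-6) = (v**2 + 0) + ((5*v)*8)*(-6) = v**2 + (40*v)*(-6) = v**2 - 240*v)
-403466 + F(t(r(0))) = -403466 - 6*(-240 - 6) = -403466 - 6*(-246) = -403466 + 1476 = -401990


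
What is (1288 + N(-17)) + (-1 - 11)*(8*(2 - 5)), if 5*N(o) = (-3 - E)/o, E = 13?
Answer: 133976/85 ≈ 1576.2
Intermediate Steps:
N(o) = -16/(5*o) (N(o) = ((-3 - 1*13)/o)/5 = ((-3 - 13)/o)/5 = (-16/o)/5 = -16/(5*o))
(1288 + N(-17)) + (-1 - 11)*(8*(2 - 5)) = (1288 - 16/5/(-17)) + (-1 - 11)*(8*(2 - 5)) = (1288 - 16/5*(-1/17)) - 96*(-3) = (1288 + 16/85) - 12*(-24) = 109496/85 + 288 = 133976/85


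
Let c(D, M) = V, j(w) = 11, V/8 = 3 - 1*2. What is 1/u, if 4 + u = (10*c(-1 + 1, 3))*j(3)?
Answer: 1/876 ≈ 0.0011416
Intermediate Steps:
V = 8 (V = 8*(3 - 1*2) = 8*(3 - 2) = 8*1 = 8)
c(D, M) = 8
u = 876 (u = -4 + (10*8)*11 = -4 + 80*11 = -4 + 880 = 876)
1/u = 1/876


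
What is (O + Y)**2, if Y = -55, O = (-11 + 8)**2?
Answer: 2116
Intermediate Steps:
O = 9 (O = (-3)**2 = 9)
(O + Y)**2 = (9 - 55)**2 = (-46)**2 = 2116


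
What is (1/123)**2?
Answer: 1/15129 ≈ 6.6098e-5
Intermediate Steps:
(1/123)**2 = 1/15129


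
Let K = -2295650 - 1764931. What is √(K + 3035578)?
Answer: I*√1025003 ≈ 1012.4*I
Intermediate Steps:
K = -4060581
√(K + 3035578) = √(-4060581 + 3035578) = √(-1025003) = I*√1025003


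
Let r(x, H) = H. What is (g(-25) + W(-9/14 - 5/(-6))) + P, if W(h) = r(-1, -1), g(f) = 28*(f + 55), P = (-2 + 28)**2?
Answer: 1515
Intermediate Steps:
P = 676 (P = 26**2 = 676)
g(f) = 1540 + 28*f (g(f) = 28*(55 + f) = 1540 + 28*f)
W(h) = -1
(g(-25) + W(-9/14 - 5/(-6))) + P = ((1540 + 28*(-25)) - 1) + 676 = ((1540 - 700) - 1) + 676 = (840 - 1) + 676 = 839 + 676 = 1515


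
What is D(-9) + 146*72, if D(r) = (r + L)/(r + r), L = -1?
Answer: 94613/9 ≈ 10513.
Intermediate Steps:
D(r) = (-1 + r)/(2*r) (D(r) = (r - 1)/(r + r) = (-1 + r)/((2*r)) = (-1 + r)*(1/(2*r)) = (-1 + r)/(2*r))
D(-9) + 146*72 = (½)*(-1 - 9)/(-9) + 146*72 = (½)*(-⅑)*(-10) + 10512 = 5/9 + 10512 = 94613/9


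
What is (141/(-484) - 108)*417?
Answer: -21856221/484 ≈ -45158.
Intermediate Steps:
(141/(-484) - 108)*417 = (141*(-1/484) - 108)*417 = (-141/484 - 108)*417 = -52413/484*417 = -21856221/484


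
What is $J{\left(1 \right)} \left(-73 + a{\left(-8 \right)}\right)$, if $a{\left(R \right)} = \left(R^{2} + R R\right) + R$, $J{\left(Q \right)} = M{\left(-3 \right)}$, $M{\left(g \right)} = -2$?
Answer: $-94$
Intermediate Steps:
$J{\left(Q \right)} = -2$
$a{\left(R \right)} = R + 2 R^{2}$ ($a{\left(R \right)} = \left(R^{2} + R^{2}\right) + R = 2 R^{2} + R = R + 2 R^{2}$)
$J{\left(1 \right)} \left(-73 + a{\left(-8 \right)}\right) = - 2 \left(-73 - 8 \left(1 + 2 \left(-8\right)\right)\right) = - 2 \left(-73 - 8 \left(1 - 16\right)\right) = - 2 \left(-73 - -120\right) = - 2 \left(-73 + 120\right) = \left(-2\right) 47 = -94$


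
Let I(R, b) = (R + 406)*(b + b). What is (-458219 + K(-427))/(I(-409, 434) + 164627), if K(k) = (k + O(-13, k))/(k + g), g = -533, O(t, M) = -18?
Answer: -87977959/31108416 ≈ -2.8281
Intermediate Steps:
I(R, b) = 2*b*(406 + R) (I(R, b) = (406 + R)*(2*b) = 2*b*(406 + R))
K(k) = (-18 + k)/(-533 + k) (K(k) = (k - 18)/(k - 533) = (-18 + k)/(-533 + k))
(-458219 + K(-427))/(I(-409, 434) + 164627) = (-458219 + (-18 - 427)/(-533 - 427))/(2*434*(406 - 409) + 164627) = (-458219 - 445/(-960))/(2*434*(-3) + 164627) = (-458219 - 1/960*(-445))/(-2604 + 164627) = (-458219 + 89/192)/162023 = -87977959/192*1/162023 = -87977959/31108416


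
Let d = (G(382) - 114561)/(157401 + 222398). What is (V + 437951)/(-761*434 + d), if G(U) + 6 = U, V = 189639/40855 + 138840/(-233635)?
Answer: -317538556949539308152/239464815907363170935 ≈ -1.3260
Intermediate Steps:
V = 7726799913/1909031585 (V = 189639*(1/40855) + 138840*(-1/233635) = 189639/40855 - 27768/46727 = 7726799913/1909031585 ≈ 4.0475)
G(U) = -6 + U
d = -114185/379799 (d = ((-6 + 382) - 114561)/(157401 + 222398) = (376 - 114561)/379799 = -114185*1/379799 = -114185/379799 ≈ -0.30065)
(V + 437951)/(-761*434 + d) = (7726799913/1909031585 + 437951)/(-761*434 - 114185/379799) = 836070018482248/(1909031585*(-330274 - 114185/379799)) = 836070018482248/(1909031585*(-125437849111/379799)) = (836070018482248/1909031585)*(-379799/125437849111) = -317538556949539308152/239464815907363170935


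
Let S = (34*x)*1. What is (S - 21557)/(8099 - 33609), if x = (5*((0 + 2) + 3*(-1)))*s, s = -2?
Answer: 21217/25510 ≈ 0.83171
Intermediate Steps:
x = 10 (x = (5*((0 + 2) + 3*(-1)))*(-2) = (5*(2 - 3))*(-2) = (5*(-1))*(-2) = -5*(-2) = 10)
S = 340 (S = (34*10)*1 = 340*1 = 340)
(S - 21557)/(8099 - 33609) = (340 - 21557)/(8099 - 33609) = -21217/(-25510) = -21217*(-1/25510) = 21217/25510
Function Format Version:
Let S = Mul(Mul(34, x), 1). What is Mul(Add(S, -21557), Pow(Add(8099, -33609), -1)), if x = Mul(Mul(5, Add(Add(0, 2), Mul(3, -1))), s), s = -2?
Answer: Rational(21217, 25510) ≈ 0.83171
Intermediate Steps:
x = 10 (x = Mul(Mul(5, Add(Add(0, 2), Mul(3, -1))), -2) = Mul(Mul(5, Add(2, -3)), -2) = Mul(Mul(5, -1), -2) = Mul(-5, -2) = 10)
S = 340 (S = Mul(Mul(34, 10), 1) = Mul(340, 1) = 340)
Mul(Add(S, -21557), Pow(Add(8099, -33609), -1)) = Mul(Add(340, -21557), Pow(Add(8099, -33609), -1)) = Mul(-21217, Pow(-25510, -1)) = Mul(-21217, Rational(-1, 25510)) = Rational(21217, 25510)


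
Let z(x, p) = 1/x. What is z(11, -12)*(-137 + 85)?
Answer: -52/11 ≈ -4.7273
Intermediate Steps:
z(11, -12)*(-137 + 85) = (-137 + 85)/11 = (1/11)*(-52) = -52/11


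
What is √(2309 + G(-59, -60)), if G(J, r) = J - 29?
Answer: √2221 ≈ 47.128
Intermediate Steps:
G(J, r) = -29 + J
√(2309 + G(-59, -60)) = √(2309 + (-29 - 59)) = √(2309 - 88) = √2221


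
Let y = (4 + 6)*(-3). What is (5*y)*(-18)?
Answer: 2700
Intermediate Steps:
y = -30 (y = 10*(-3) = -30)
(5*y)*(-18) = (5*(-30))*(-18) = -150*(-18) = 2700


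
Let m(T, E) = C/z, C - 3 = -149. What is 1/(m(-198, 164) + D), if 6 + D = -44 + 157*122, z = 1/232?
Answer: -1/14768 ≈ -6.7714e-5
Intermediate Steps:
C = -146 (C = 3 - 149 = -146)
z = 1/232 ≈ 0.0043103
D = 19104 (D = -6 + (-44 + 157*122) = -6 + (-44 + 19154) = -6 + 19110 = 19104)
m(T, E) = -33872 (m(T, E) = -146/1/232 = -146*232 = -33872)
1/(m(-198, 164) + D) = 1/(-33872 + 19104) = 1/(-14768) = -1/14768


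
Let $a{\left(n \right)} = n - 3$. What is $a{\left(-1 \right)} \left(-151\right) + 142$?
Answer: $746$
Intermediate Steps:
$a{\left(n \right)} = -3 + n$
$a{\left(-1 \right)} \left(-151\right) + 142 = \left(-3 - 1\right) \left(-151\right) + 142 = \left(-4\right) \left(-151\right) + 142 = 604 + 142 = 746$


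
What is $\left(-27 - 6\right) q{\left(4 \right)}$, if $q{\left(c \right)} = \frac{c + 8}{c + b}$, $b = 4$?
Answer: $- \frac{99}{2} \approx -49.5$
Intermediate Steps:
$q{\left(c \right)} = \frac{8 + c}{4 + c}$ ($q{\left(c \right)} = \frac{c + 8}{c + 4} = \frac{8 + c}{4 + c}$)
$\left(-27 - 6\right) q{\left(4 \right)} = \left(-27 - 6\right) \frac{8 + 4}{4 + 4} = - 33 \cdot \frac{1}{8} \cdot 12 = \left(-33\right) \frac{3}{2} = - \frac{99}{2}$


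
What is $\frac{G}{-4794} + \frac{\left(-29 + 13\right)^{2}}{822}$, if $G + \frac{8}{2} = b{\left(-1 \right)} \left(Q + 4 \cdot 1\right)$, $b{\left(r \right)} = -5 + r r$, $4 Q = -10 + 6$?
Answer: $\frac{34456}{109463} \approx 0.31477$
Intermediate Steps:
$Q = -1$ ($Q = \frac{-10 + 6}{4} = \frac{1}{4} \left(-4\right) = -1$)
$b{\left(r \right)} = -5 + r^{2}$
$G = -16$ ($G = -4 + \left(-5 + \left(-1\right)^{2}\right) \left(-1 + 4 \cdot 1\right) = -4 + \left(-5 + 1\right) \left(-1 + 4\right) = -4 - 12 = -16$)
$\frac{G}{-4794} + \frac{\left(-29 + 13\right)^{2}}{822} = - \frac{16}{-4794} + \frac{\left(-29 + 13\right)^{2}}{822} = \left(-16\right) \left(- \frac{1}{4794}\right) + \left(-16\right)^{2} \cdot \frac{1}{822} = \frac{8}{2397} + 256 \cdot \frac{1}{822} = \frac{8}{2397} + \frac{128}{411} = \frac{34456}{109463}$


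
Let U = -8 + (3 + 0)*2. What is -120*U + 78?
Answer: 318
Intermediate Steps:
U = -2 (U = -8 + 3*2 = -8 + 6 = -2)
-120*U + 78 = -120*(-2) + 78 = 240 + 78 = 318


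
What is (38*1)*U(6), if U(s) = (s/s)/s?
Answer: 19/3 ≈ 6.3333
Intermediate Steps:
U(s) = 1/s
(38*1)*U(6) = (38*1)/6 = 38*(⅙) = 19/3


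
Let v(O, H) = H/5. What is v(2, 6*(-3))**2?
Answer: 324/25 ≈ 12.960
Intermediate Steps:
v(O, H) = H/5 (v(O, H) = H*(1/5) = H/5)
v(2, 6*(-3))**2 = ((6*(-3))/5)**2 = ((1/5)*(-18))**2 = (-18/5)**2 = 324/25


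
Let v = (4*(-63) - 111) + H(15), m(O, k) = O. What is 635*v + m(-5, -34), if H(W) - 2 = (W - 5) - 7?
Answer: -227335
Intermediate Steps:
H(W) = -10 + W (H(W) = 2 + ((W - 5) - 7) = 2 + ((-5 + W) - 7) = 2 + (-12 + W) = -10 + W)
v = -358 (v = (4*(-63) - 111) + (-10 + 15) = (-252 - 111) + 5 = -363 + 5 = -358)
635*v + m(-5, -34) = 635*(-358) - 5 = -227330 - 5 = -227335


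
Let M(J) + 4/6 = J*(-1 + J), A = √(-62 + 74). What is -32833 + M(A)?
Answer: -98465/3 - 2*√3 ≈ -32825.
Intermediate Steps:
A = 2*√3 (A = √12 = 2*√3 ≈ 3.4641)
M(J) = -⅔ + J*(-1 + J)
-32833 + M(A) = -32833 + (-⅔ + (2*√3)² - 2*√3) = -32833 + (-⅔ + 12 - 2*√3) = -32833 + (34/3 - 2*√3) = -98465/3 - 2*√3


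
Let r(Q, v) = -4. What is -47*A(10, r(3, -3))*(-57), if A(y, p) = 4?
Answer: 10716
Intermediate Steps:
-47*A(10, r(3, -3))*(-57) = -47*4*(-57) = -188*(-57) = 10716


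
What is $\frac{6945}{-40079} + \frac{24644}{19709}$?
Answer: $\frac{850827871}{789917011} \approx 1.0771$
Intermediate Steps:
$\frac{6945}{-40079} + \frac{24644}{19709} = 6945 \left(- \frac{1}{40079}\right) + 24644 \cdot \frac{1}{19709} = - \frac{6945}{40079} + \frac{24644}{19709} = \frac{850827871}{789917011}$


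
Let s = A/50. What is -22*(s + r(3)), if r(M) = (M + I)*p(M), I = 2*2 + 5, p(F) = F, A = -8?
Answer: -19712/25 ≈ -788.48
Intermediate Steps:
s = -4/25 (s = -8/50 = -8*1/50 = -4/25 ≈ -0.16000)
I = 9 (I = 4 + 5 = 9)
r(M) = M*(9 + M) (r(M) = (M + 9)*M = (9 + M)*M = M*(9 + M))
-22*(s + r(3)) = -22*(-4/25 + 3*(9 + 3)) = -22*(-4/25 + 3*12) = -22*(-4/25 + 36) = -22*896/25 = -19712/25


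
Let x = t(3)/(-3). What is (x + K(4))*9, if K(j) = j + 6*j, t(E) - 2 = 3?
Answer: 237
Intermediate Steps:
t(E) = 5 (t(E) = 2 + 3 = 5)
K(j) = 7*j
x = -5/3 (x = 5/(-3) = 5*(-⅓) = -5/3 ≈ -1.6667)
(x + K(4))*9 = (-5/3 + 7*4)*9 = (-5/3 + 28)*9 = (79/3)*9 = 237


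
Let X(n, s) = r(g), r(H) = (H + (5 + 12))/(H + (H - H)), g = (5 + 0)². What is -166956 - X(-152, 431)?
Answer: -4173942/25 ≈ -1.6696e+5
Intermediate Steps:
g = 25 (g = 5² = 25)
r(H) = (17 + H)/H (r(H) = (H + 17)/(H + 0) = (17 + H)/H)
X(n, s) = 42/25 (X(n, s) = (17 + 25)/25 = (1/25)*42 = 42/25)
-166956 - X(-152, 431) = -166956 - 1*42/25 = -166956 - 42/25 = -4173942/25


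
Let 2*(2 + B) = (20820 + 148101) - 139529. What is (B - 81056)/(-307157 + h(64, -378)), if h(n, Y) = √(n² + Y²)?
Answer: 20383552834/94345275669 + 132724*√36745/94345275669 ≈ 0.21632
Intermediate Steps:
h(n, Y) = √(Y² + n²)
B = 14694 (B = -2 + ((20820 + 148101) - 139529)/2 = -2 + (168921 - 139529)/2 = -2 + (½)*29392 = -2 + 14696 = 14694)
(B - 81056)/(-307157 + h(64, -378)) = (14694 - 81056)/(-307157 + √((-378)² + 64²)) = -66362/(-307157 + √(142884 + 4096)) = -66362/(-307157 + √146980) = -66362/(-307157 + 2*√36745)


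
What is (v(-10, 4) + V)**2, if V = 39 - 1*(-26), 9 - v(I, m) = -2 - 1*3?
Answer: 6241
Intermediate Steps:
v(I, m) = 14 (v(I, m) = 9 - (-2 - 1*3) = 9 - (-2 - 3) = 9 - 1*(-5) = 9 + 5 = 14)
V = 65 (V = 39 + 26 = 65)
(v(-10, 4) + V)**2 = (14 + 65)**2 = 79**2 = 6241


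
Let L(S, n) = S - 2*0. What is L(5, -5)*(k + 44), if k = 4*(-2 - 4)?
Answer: 100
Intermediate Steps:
L(S, n) = S (L(S, n) = S + 0 = S)
k = -24 (k = 4*(-6) = -24)
L(5, -5)*(k + 44) = 5*(-24 + 44) = 5*20 = 100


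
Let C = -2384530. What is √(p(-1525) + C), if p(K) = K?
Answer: 7*I*√48695 ≈ 1544.7*I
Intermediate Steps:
√(p(-1525) + C) = √(-1525 - 2384530) = √(-2386055) = 7*I*√48695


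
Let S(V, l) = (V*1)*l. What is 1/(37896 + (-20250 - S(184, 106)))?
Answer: -1/1858 ≈ -0.00053821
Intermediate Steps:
S(V, l) = V*l
1/(37896 + (-20250 - S(184, 106))) = 1/(37896 + (-20250 - 184*106)) = 1/(37896 + (-20250 - 1*19504)) = 1/(37896 + (-20250 - 19504)) = 1/(37896 - 39754) = 1/(-1858) = -1/1858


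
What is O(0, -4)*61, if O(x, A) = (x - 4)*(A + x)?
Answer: 976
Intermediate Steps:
O(x, A) = (-4 + x)*(A + x)
O(0, -4)*61 = (0² - 4*(-4) - 4*0 - 4*0)*61 = (0 + 16 + 0 + 0)*61 = 16*61 = 976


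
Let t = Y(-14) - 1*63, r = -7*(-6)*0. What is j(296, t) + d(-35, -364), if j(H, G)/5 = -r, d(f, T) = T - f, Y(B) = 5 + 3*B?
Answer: -329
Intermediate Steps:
r = 0 (r = 42*0 = 0)
t = -100 (t = (5 + 3*(-14)) - 1*63 = (5 - 42) - 63 = -37 - 63 = -100)
j(H, G) = 0 (j(H, G) = 5*(-1*0) = 5*0 = 0)
j(296, t) + d(-35, -364) = 0 + (-364 - 1*(-35)) = 0 + (-364 + 35) = 0 - 329 = -329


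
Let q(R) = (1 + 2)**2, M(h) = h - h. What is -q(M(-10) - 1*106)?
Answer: -9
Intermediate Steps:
M(h) = 0
q(R) = 9 (q(R) = 3**2 = 9)
-q(M(-10) - 1*106) = -1*9 = -9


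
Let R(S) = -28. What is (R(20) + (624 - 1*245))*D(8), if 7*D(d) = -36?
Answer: -12636/7 ≈ -1805.1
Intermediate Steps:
D(d) = -36/7 (D(d) = (⅐)*(-36) = -36/7)
(R(20) + (624 - 1*245))*D(8) = (-28 + (624 - 1*245))*(-36/7) = (-28 + (624 - 245))*(-36/7) = (-28 + 379)*(-36/7) = 351*(-36/7) = -12636/7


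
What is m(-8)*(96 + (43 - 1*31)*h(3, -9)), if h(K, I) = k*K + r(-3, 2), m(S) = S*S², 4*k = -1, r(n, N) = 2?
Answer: -56832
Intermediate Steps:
k = -¼ (k = (¼)*(-1) = -¼ ≈ -0.25000)
m(S) = S³
h(K, I) = 2 - K/4 (h(K, I) = -K/4 + 2 = 2 - K/4)
m(-8)*(96 + (43 - 1*31)*h(3, -9)) = (-8)³*(96 + (43 - 1*31)*(2 - ¼*3)) = -512*(96 + (43 - 31)*(2 - ¾)) = -512*(96 + 12*(5/4)) = -512*(96 + 15) = -512*111 = -56832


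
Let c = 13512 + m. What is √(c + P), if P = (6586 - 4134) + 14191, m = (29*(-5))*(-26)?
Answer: 5*√1357 ≈ 184.19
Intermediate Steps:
m = 3770 (m = -145*(-26) = 3770)
P = 16643 (P = 2452 + 14191 = 16643)
c = 17282 (c = 13512 + 3770 = 17282)
√(c + P) = √(17282 + 16643) = √33925 = 5*√1357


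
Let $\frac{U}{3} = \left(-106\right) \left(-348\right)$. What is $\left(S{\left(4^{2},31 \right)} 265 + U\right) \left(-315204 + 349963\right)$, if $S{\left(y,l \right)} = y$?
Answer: $3993948136$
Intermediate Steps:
$U = 110664$ ($U = 3 \left(\left(-106\right) \left(-348\right)\right) = 3 \cdot 36888 = 110664$)
$\left(S{\left(4^{2},31 \right)} 265 + U\right) \left(-315204 + 349963\right) = \left(4^{2} \cdot 265 + 110664\right) \left(-315204 + 349963\right) = \left(16 \cdot 265 + 110664\right) 34759 = \left(4240 + 110664\right) 34759 = 114904 \cdot 34759 = 3993948136$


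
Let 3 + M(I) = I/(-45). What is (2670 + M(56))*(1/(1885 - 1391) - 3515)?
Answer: -69432629077/7410 ≈ -9.3701e+6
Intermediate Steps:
M(I) = -3 - I/45 (M(I) = -3 + I/(-45) = -3 + I*(-1/45) = -3 - I/45)
(2670 + M(56))*(1/(1885 - 1391) - 3515) = (2670 + (-3 - 1/45*56))*(1/(1885 - 1391) - 3515) = (2670 + (-3 - 56/45))*(1/494 - 3515) = (2670 - 191/45)*(1/494 - 3515) = (119959/45)*(-1736409/494) = -69432629077/7410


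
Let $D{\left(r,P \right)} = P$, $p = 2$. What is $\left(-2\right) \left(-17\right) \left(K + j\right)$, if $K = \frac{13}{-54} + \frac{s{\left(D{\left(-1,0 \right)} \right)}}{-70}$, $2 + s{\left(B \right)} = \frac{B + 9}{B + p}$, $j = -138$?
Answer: $- \frac{1777129}{378} \approx -4701.4$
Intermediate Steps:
$s{\left(B \right)} = -2 + \frac{9 + B}{2 + B}$ ($s{\left(B \right)} = -2 + \frac{B + 9}{B + 2} = -2 + \frac{9 + B}{2 + B}$)
$K = - \frac{209}{756}$ ($K = \frac{13}{-54} + \frac{\frac{1}{2 + 0} \left(5 - 0\right)}{-70} = 13 \left(- \frac{1}{54}\right) + \frac{5 + 0}{2} \left(- \frac{1}{70}\right) = - \frac{13}{54} + \frac{1}{2} \cdot 5 \left(- \frac{1}{70}\right) = - \frac{13}{54} + \frac{5}{2} \left(- \frac{1}{70}\right) = - \frac{13}{54} - \frac{1}{28} = - \frac{209}{756} \approx -0.27645$)
$\left(-2\right) \left(-17\right) \left(K + j\right) = \left(-2\right) \left(-17\right) \left(- \frac{209}{756} - 138\right) = 34 \left(- \frac{104537}{756}\right) = - \frac{1777129}{378}$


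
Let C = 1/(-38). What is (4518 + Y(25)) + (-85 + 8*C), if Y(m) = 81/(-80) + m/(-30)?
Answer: 20205103/4560 ≈ 4430.9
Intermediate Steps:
Y(m) = -81/80 - m/30 (Y(m) = 81*(-1/80) + m*(-1/30) = -81/80 - m/30)
C = -1/38 ≈ -0.026316
(4518 + Y(25)) + (-85 + 8*C) = (4518 + (-81/80 - 1/30*25)) + (-85 + 8*(-1/38)) = (4518 + (-81/80 - ⅚)) + (-85 - 4/19) = (4518 - 443/240) - 1619/19 = 1083877/240 - 1619/19 = 20205103/4560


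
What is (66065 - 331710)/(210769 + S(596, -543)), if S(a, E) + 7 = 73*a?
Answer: -53129/50854 ≈ -1.0447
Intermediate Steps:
S(a, E) = -7 + 73*a
(66065 - 331710)/(210769 + S(596, -543)) = (66065 - 331710)/(210769 + (-7 + 73*596)) = -265645/(210769 + (-7 + 43508)) = -265645/(210769 + 43501) = -265645/254270 = -265645*1/254270 = -53129/50854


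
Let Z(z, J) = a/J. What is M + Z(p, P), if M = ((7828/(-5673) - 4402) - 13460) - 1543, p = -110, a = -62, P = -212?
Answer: -11669617795/601338 ≈ -19406.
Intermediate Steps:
Z(z, J) = -62/J
M = -110092393/5673 (M = ((7828*(-1/5673) - 4402) - 13460) - 1543 = ((-7828/5673 - 4402) - 13460) - 1543 = (-24980374/5673 - 13460) - 1543 = -101338954/5673 - 1543 = -110092393/5673 ≈ -19406.)
M + Z(p, P) = -110092393/5673 - 62/(-212) = -110092393/5673 - 62*(-1/212) = -110092393/5673 + 31/106 = -11669617795/601338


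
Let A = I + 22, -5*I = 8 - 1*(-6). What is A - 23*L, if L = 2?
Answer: -134/5 ≈ -26.800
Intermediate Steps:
I = -14/5 (I = -(8 - 1*(-6))/5 = -(8 + 6)/5 = -1/5*14 = -14/5 ≈ -2.8000)
A = 96/5 (A = -14/5 + 22 = 96/5 ≈ 19.200)
A - 23*L = 96/5 - 23*2 = 96/5 - 46 = -134/5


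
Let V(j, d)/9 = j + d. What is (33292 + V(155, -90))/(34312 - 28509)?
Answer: 33877/5803 ≈ 5.8378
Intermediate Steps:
V(j, d) = 9*d + 9*j (V(j, d) = 9*(j + d) = 9*(d + j) = 9*d + 9*j)
(33292 + V(155, -90))/(34312 - 28509) = (33292 + (9*(-90) + 9*155))/(34312 - 28509) = (33292 + (-810 + 1395))/5803 = (33292 + 585)*(1/5803) = 33877*(1/5803) = 33877/5803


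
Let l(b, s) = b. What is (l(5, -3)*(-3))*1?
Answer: -15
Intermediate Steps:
(l(5, -3)*(-3))*1 = (5*(-3))*1 = -15*1 = -15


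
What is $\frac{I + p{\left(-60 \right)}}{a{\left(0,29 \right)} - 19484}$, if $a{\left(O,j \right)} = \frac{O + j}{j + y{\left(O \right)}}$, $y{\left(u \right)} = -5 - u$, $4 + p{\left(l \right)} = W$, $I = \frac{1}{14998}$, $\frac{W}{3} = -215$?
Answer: $\frac{116804412}{3506434913} \approx 0.033311$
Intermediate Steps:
$W = -645$ ($W = 3 \left(-215\right) = -645$)
$I = \frac{1}{14998} \approx 6.6676 \cdot 10^{-5}$
$p{\left(l \right)} = -649$ ($p{\left(l \right)} = -4 - 645 = -649$)
$a{\left(O,j \right)} = \frac{O + j}{-5 + j - O}$ ($a{\left(O,j \right)} = \frac{O + j}{j - \left(5 + O\right)} = \frac{O + j}{-5 + j - O}$)
$\frac{I + p{\left(-60 \right)}}{a{\left(0,29 \right)} - 19484} = \frac{\frac{1}{14998} - 649}{\frac{0 + 29}{-5 + 29 - 0} - 19484} = - \frac{9733701}{14998 \left(\frac{1}{-5 + 29 + 0} \cdot 29 - 19484\right)} = - \frac{9733701}{14998 \left(\frac{1}{24} \cdot 29 - 19484\right)} = - \frac{9733701}{14998 \left(\frac{29}{24} - 19484\right)} = - \frac{9733701}{14998 \left(- \frac{467587}{24}\right)} = \left(- \frac{9733701}{14998}\right) \left(- \frac{24}{467587}\right) = \frac{116804412}{3506434913}$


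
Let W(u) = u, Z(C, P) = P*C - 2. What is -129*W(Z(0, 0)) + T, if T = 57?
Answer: 315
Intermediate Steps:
Z(C, P) = -2 + C*P (Z(C, P) = C*P - 2 = -2 + C*P)
-129*W(Z(0, 0)) + T = -129*(-2 + 0*0) + 57 = -129*(-2 + 0) + 57 = -129*(-2) + 57 = 258 + 57 = 315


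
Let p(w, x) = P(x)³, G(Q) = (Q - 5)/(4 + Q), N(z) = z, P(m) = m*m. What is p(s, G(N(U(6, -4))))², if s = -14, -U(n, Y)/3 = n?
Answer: 21914624432020321/56693912375296 ≈ 386.54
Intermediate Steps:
U(n, Y) = -3*n
P(m) = m²
G(Q) = (-5 + Q)/(4 + Q)
p(w, x) = x⁶ (p(w, x) = (x²)³ = x⁶)
p(s, G(N(U(6, -4))))² = (((-5 - 3*6)/(4 - 3*6))⁶)² = (((-5 - 18)/(4 - 18))⁶)² = ((-23/(-14))⁶)² = ((-1/14*(-23))⁶)² = ((23/14)⁶)² = (148035889/7529536)² = 21914624432020321/56693912375296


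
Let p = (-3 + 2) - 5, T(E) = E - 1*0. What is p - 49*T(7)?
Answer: -349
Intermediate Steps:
T(E) = E (T(E) = E + 0 = E)
p = -6 (p = -1 - 5 = -6)
p - 49*T(7) = -6 - 49*7 = -6 - 343 = -349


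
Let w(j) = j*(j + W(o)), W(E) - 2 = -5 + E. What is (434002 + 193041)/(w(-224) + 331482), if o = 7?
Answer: 627043/380762 ≈ 1.6468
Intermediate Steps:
W(E) = -3 + E (W(E) = 2 + (-5 + E) = -3 + E)
w(j) = j*(4 + j) (w(j) = j*(j + (-3 + 7)) = j*(j + 4) = j*(4 + j))
(434002 + 193041)/(w(-224) + 331482) = (434002 + 193041)/(-224*(4 - 224) + 331482) = 627043/(-224*(-220) + 331482) = 627043/(49280 + 331482) = 627043/380762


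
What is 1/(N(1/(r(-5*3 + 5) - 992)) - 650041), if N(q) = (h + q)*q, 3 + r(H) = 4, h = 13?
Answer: -982081/638392928203 ≈ -1.5384e-6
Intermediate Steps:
r(H) = 1 (r(H) = -3 + 4 = 1)
N(q) = q*(13 + q) (N(q) = (13 + q)*q = q*(13 + q))
1/(N(1/(r(-5*3 + 5) - 992)) - 650041) = 1/((13 + 1/(1 - 992))/(1 - 992) - 650041) = 1/((13 + 1/(-991))/(-991) - 650041) = 1/(-(13 - 1/991)/991 - 650041) = 1/(-1/991*12882/991 - 650041) = 1/(-12882/982081 - 650041) = 1/(-638392928203/982081) = -982081/638392928203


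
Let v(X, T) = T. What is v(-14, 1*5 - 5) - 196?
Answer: -196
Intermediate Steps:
v(-14, 1*5 - 5) - 196 = (1*5 - 5) - 196 = (5 - 5) - 196 = 0 - 196 = -196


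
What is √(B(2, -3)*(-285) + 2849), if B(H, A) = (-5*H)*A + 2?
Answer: I*√6271 ≈ 79.19*I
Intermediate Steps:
B(H, A) = 2 - 5*A*H (B(H, A) = -5*A*H + 2 = 2 - 5*A*H)
√(B(2, -3)*(-285) + 2849) = √((2 - 5*(-3)*2)*(-285) + 2849) = √((2 + 30)*(-285) + 2849) = √(32*(-285) + 2849) = √(-9120 + 2849) = √(-6271) = I*√6271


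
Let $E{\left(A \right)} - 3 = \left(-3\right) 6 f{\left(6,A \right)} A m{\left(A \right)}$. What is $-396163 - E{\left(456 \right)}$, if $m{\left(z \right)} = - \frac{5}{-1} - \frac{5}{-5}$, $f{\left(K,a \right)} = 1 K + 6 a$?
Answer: $134641850$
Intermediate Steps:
$f{\left(K,a \right)} = K + 6 a$
$m{\left(z \right)} = 6$ ($m{\left(z \right)} = \left(-5\right) \left(-1\right) - -1 = 5 + 1 = 6$)
$E{\left(A \right)} = 3 + 6 A \left(-108 - 108 A\right)$ ($E{\left(A \right)} = 3 + \left(-3\right) 6 \left(6 + 6 A\right) A 6 = 3 + - 18 \left(6 + 6 A\right) A 6 = 3 + \left(-108 - 108 A\right) A 6 = 3 + A \left(-108 - 108 A\right) 6 = 3 + 6 A \left(-108 - 108 A\right)$)
$-396163 - E{\left(456 \right)} = -396163 - \left(3 - 295488 \left(1 + 456\right)\right) = -396163 - \left(3 - 295488 \cdot 457\right) = -396163 - \left(3 - 135038016\right) = -396163 - -135038013 = -396163 + 135038013 = 134641850$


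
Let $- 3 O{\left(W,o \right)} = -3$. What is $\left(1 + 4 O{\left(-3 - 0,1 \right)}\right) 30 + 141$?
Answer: $291$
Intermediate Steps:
$O{\left(W,o \right)} = 1$ ($O{\left(W,o \right)} = \left(- \frac{1}{3}\right) \left(-3\right) = 1$)
$\left(1 + 4 O{\left(-3 - 0,1 \right)}\right) 30 + 141 = \left(1 + 4 \cdot 1\right) 30 + 141 = \left(1 + 4\right) 30 + 141 = 5 \cdot 30 + 141 = 150 + 141 = 291$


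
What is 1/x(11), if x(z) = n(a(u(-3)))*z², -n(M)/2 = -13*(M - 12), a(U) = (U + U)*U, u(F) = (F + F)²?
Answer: 1/8116680 ≈ 1.2320e-7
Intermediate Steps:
u(F) = 4*F² (u(F) = (2*F)² = 4*F²)
a(U) = 2*U² (a(U) = (2*U)*U = 2*U²)
n(M) = -312 + 26*M (n(M) = -(-26)*(M - 12) = -(-26)*(-12 + M) = -2*(156 - 13*M) = -312 + 26*M)
x(z) = 67080*z² (x(z) = (-312 + 26*(2*(4*(-3)²)²))*z² = (-312 + 26*(2*(4*9)²))*z² = (-312 + 26*(2*36²))*z² = (-312 + 26*(2*1296))*z² = (-312 + 26*2592)*z² = (-312 + 67392)*z² = 67080*z²)
1/x(11) = 1/(67080*11²) = 1/(67080*121) = 1/8116680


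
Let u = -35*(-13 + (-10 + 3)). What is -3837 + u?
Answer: -3137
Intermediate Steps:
u = 700 (u = -35*(-13 - 7) = -35*(-20) = 700)
-3837 + u = -3837 + 700 = -3137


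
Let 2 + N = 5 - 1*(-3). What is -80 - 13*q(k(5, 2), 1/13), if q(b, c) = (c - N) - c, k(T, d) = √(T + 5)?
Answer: -2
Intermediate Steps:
N = 6 (N = -2 + (5 - 1*(-3)) = -2 + (5 + 3) = -2 + 8 = 6)
k(T, d) = √(5 + T)
q(b, c) = -6 (q(b, c) = (c - 1*6) - c = (c - 6) - c = (-6 + c) - c = -6)
-80 - 13*q(k(5, 2), 1/13) = -80 - 13*(-6) = -80 + 78 = -2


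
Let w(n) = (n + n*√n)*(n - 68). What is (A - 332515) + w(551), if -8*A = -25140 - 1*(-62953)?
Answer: -568869/8 + 266133*√551 ≈ 6.1759e+6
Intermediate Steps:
A = -37813/8 (A = -(-25140 - 1*(-62953))/8 = -(-25140 + 62953)/8 = -⅛*37813 = -37813/8 ≈ -4726.6)
w(n) = (-68 + n)*(n + n^(3/2)) (w(n) = (n + n^(3/2))*(-68 + n) = (-68 + n)*(n + n^(3/2)))
(A - 332515) + w(551) = (-37813/8 - 332515) + (551² + 551^(5/2) - 68*551 - 37468*√551) = -2697933/8 + (303601 + 303601*√551 - 37468 - 37468*√551) = -2697933/8 + (266133 + 266133*√551) = -568869/8 + 266133*√551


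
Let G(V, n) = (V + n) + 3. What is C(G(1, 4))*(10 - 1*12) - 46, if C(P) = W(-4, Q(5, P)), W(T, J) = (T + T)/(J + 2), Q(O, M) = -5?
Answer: -154/3 ≈ -51.333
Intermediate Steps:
G(V, n) = 3 + V + n
W(T, J) = 2*T/(2 + J) (W(T, J) = (2*T)/(2 + J) = 2*T/(2 + J))
C(P) = 8/3 (C(P) = 2*(-4)/(2 - 5) = 2*(-4)/(-3) = 2*(-4)*(-⅓) = 8/3)
C(G(1, 4))*(10 - 1*12) - 46 = 8*(10 - 1*12)/3 - 46 = 8*(10 - 12)/3 - 46 = (8/3)*(-2) - 46 = -16/3 - 46 = -154/3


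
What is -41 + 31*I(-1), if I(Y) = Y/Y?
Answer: -10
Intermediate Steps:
I(Y) = 1
-41 + 31*I(-1) = -41 + 31*1 = -41 + 31 = -10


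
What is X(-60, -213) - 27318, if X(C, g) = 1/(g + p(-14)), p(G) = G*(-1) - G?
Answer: -5053831/185 ≈ -27318.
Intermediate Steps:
p(G) = -2*G (p(G) = -G - G = -2*G)
X(C, g) = 1/(28 + g) (X(C, g) = 1/(g - 2*(-14)) = 1/(g + 28) = 1/(28 + g))
X(-60, -213) - 27318 = 1/(28 - 213) - 27318 = 1/(-185) - 27318 = -1/185 - 27318 = -5053831/185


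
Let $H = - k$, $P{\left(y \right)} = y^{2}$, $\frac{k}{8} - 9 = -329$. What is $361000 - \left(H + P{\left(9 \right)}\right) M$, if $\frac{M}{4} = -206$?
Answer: $2537184$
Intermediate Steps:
$k = -2560$ ($k = 72 + 8 \left(-329\right) = 72 - 2632 = -2560$)
$M = -824$ ($M = 4 \left(-206\right) = -824$)
$H = 2560$ ($H = \left(-1\right) \left(-2560\right) = 2560$)
$361000 - \left(H + P{\left(9 \right)}\right) M = 361000 - \left(2560 + 9^{2}\right) \left(-824\right) = 361000 - \left(2560 + 81\right) \left(-824\right) = 361000 - 2641 \left(-824\right) = 361000 - -2176184 = 361000 + 2176184 = 2537184$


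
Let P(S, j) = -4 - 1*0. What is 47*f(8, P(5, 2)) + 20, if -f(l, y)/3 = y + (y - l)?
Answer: 2276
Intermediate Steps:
P(S, j) = -4 (P(S, j) = -4 + 0 = -4)
f(l, y) = -6*y + 3*l (f(l, y) = -3*(y + (y - l)) = -3*(-l + 2*y) = -6*y + 3*l)
47*f(8, P(5, 2)) + 20 = 47*(-6*(-4) + 3*8) + 20 = 47*(24 + 24) + 20 = 47*48 + 20 = 2256 + 20 = 2276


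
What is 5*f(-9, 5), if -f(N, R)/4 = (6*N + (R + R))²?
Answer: -38720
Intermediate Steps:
f(N, R) = -4*(2*R + 6*N)² (f(N, R) = -4*(6*N + (R + R))² = -4*(6*N + 2*R)² = -4*(2*R + 6*N)²)
5*f(-9, 5) = 5*(-16*(5 + 3*(-9))²) = 5*(-16*(5 - 27)²) = 5*(-16*(-22)²) = 5*(-16*484) = 5*(-7744) = -38720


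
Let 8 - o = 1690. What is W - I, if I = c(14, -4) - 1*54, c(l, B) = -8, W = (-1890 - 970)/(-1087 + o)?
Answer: 13426/213 ≈ 63.033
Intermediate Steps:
o = -1682 (o = 8 - 1*1690 = 8 - 1690 = -1682)
W = 220/213 (W = (-1890 - 970)/(-1087 - 1682) = -2860/(-2769) = -2860*(-1/2769) = 220/213 ≈ 1.0329)
I = -62 (I = -8 - 1*54 = -8 - 54 = -62)
W - I = 220/213 - 1*(-62) = 220/213 + 62 = 13426/213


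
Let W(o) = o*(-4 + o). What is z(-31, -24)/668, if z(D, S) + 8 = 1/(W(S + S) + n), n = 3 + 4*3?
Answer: -20087/1677348 ≈ -0.011975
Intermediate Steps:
n = 15 (n = 3 + 12 = 15)
z(D, S) = -8 + 1/(15 + 2*S*(-4 + 2*S)) (z(D, S) = -8 + 1/((S + S)*(-4 + (S + S)) + 15) = -8 + 1/((2*S)*(-4 + 2*S) + 15) = -8 + 1/(2*S*(-4 + 2*S) + 15) = -8 + 1/(15 + 2*S*(-4 + 2*S)))
z(-31, -24)/668 = ((-119 - 32*(-24)*(-2 - 24))/(15 + 4*(-24)*(-2 - 24)))/668 = ((-119 - 32*(-24)*(-26))/(15 + 4*(-24)*(-26)))*(1/668) = ((-119 - 19968)/(15 + 2496))*(1/668) = (-20087/2511)*(1/668) = ((1/2511)*(-20087))*(1/668) = -20087/2511*1/668 = -20087/1677348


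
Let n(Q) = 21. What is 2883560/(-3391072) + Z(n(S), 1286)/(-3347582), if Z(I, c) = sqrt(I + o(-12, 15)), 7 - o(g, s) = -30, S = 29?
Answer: -360445/423884 - sqrt(58)/3347582 ≈ -0.85034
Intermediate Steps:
o(g, s) = 37 (o(g, s) = 7 - 1*(-30) = 7 + 30 = 37)
Z(I, c) = sqrt(37 + I) (Z(I, c) = sqrt(I + 37) = sqrt(37 + I))
2883560/(-3391072) + Z(n(S), 1286)/(-3347582) = 2883560/(-3391072) + sqrt(37 + 21)/(-3347582) = 2883560*(-1/3391072) + sqrt(58)*(-1/3347582) = -360445/423884 - sqrt(58)/3347582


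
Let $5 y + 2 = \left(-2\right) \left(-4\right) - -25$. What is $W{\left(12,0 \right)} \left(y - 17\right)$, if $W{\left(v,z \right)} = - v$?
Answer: $\frac{648}{5} \approx 129.6$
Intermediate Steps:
$y = \frac{31}{5}$ ($y = - \frac{2}{5} + \frac{\left(-2\right) \left(-4\right) - -25}{5} = - \frac{2}{5} + \frac{8 + 25}{5} = - \frac{2}{5} + \frac{1}{5} \cdot 33 = - \frac{2}{5} + \frac{33}{5} = \frac{31}{5} \approx 6.2$)
$W{\left(12,0 \right)} \left(y - 17\right) = \left(-1\right) 12 \left(\frac{31}{5} - 17\right) = \left(-12\right) \left(- \frac{54}{5}\right) = \frac{648}{5}$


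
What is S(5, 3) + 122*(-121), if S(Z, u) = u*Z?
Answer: -14747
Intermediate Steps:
S(Z, u) = Z*u
S(5, 3) + 122*(-121) = 5*3 + 122*(-121) = 15 - 14762 = -14747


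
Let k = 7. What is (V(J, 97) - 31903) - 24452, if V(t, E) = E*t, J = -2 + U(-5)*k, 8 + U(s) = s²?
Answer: -45006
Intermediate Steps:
U(s) = -8 + s²
J = 117 (J = -2 + (-8 + (-5)²)*7 = -2 + (-8 + 25)*7 = -2 + 17*7 = -2 + 119 = 117)
(V(J, 97) - 31903) - 24452 = (97*117 - 31903) - 24452 = (11349 - 31903) - 24452 = -20554 - 24452 = -45006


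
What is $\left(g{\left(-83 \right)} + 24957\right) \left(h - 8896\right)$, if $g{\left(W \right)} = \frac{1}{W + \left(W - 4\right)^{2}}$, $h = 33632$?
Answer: $\frac{2310689977904}{3743} \approx 6.1734 \cdot 10^{8}$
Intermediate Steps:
$g{\left(W \right)} = \frac{1}{W + \left(-4 + W\right)^{2}}$
$\left(g{\left(-83 \right)} + 24957\right) \left(h - 8896\right) = \left(\frac{1}{-83 + \left(-4 - 83\right)^{2}} + 24957\right) \left(33632 - 8896\right) = \left(\frac{1}{-83 + \left(-87\right)^{2}} + 24957\right) 24736 = \left(\frac{1}{-83 + 7569} + 24957\right) 24736 = \left(\frac{1}{7486} + 24957\right) 24736 = \frac{186828103}{7486} \cdot 24736 = \frac{2310689977904}{3743}$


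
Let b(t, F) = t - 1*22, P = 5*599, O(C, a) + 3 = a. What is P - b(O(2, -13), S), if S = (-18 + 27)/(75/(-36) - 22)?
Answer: 3033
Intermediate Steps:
O(C, a) = -3 + a
P = 2995
S = -108/289 (S = 9/(75*(-1/36) - 22) = 9/(-25/12 - 22) = 9/(-289/12) = 9*(-12/289) = -108/289 ≈ -0.37370)
b(t, F) = -22 + t (b(t, F) = t - 22 = -22 + t)
P - b(O(2, -13), S) = 2995 - (-22 + (-3 - 13)) = 2995 - (-22 - 16) = 2995 - 1*(-38) = 2995 + 38 = 3033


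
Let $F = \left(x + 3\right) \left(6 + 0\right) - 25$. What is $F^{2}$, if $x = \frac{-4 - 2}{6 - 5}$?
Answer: $1849$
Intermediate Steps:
$x = -6$ ($x = - \frac{6}{1} = \left(-6\right) 1 = -6$)
$F = -43$ ($F = \left(-6 + 3\right) \left(6 + 0\right) - 25 = \left(-3\right) 6 - 25 = -18 - 25 = -43$)
$F^{2} = \left(-43\right)^{2} = 1849$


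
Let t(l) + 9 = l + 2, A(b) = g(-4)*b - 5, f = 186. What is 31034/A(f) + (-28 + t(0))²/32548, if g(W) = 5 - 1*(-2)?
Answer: 1011683457/42214756 ≈ 23.965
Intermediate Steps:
g(W) = 7 (g(W) = 5 + 2 = 7)
A(b) = -5 + 7*b (A(b) = 7*b - 5 = -5 + 7*b)
t(l) = -7 + l (t(l) = -9 + (l + 2) = -9 + (2 + l) = -7 + l)
31034/A(f) + (-28 + t(0))²/32548 = 31034/(-5 + 7*186) + (-28 + (-7 + 0))²/32548 = 31034/(-5 + 1302) + (-28 - 7)²*(1/32548) = 31034/1297 + (-35)²*(1/32548) = 31034*(1/1297) + 1225*(1/32548) = 31034/1297 + 1225/32548 = 1011683457/42214756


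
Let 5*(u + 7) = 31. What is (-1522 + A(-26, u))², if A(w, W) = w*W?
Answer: 56340036/25 ≈ 2.2536e+6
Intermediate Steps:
u = -⅘ (u = -7 + (⅕)*31 = -7 + 31/5 = -⅘ ≈ -0.80000)
A(w, W) = W*w
(-1522 + A(-26, u))² = (-1522 - ⅘*(-26))² = (-1522 + 104/5)² = (-7506/5)² = 56340036/25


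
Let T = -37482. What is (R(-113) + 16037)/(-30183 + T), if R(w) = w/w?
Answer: -5346/22555 ≈ -0.23702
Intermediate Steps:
R(w) = 1
(R(-113) + 16037)/(-30183 + T) = (1 + 16037)/(-30183 - 37482) = 16038/(-67665) = 16038*(-1/67665) = -5346/22555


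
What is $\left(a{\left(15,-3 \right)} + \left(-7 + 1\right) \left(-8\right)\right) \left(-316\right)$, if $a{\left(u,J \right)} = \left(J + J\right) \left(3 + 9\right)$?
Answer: $7584$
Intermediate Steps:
$a{\left(u,J \right)} = 24 J$ ($a{\left(u,J \right)} = 2 J 12 = 24 J$)
$\left(a{\left(15,-3 \right)} + \left(-7 + 1\right) \left(-8\right)\right) \left(-316\right) = \left(24 \left(-3\right) + \left(-7 + 1\right) \left(-8\right)\right) \left(-316\right) = \left(-72 - -48\right) \left(-316\right) = \left(-72 + 48\right) \left(-316\right) = \left(-24\right) \left(-316\right) = 7584$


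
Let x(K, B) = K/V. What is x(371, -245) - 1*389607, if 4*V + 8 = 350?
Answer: -66622055/171 ≈ -3.8960e+5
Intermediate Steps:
V = 171/2 (V = -2 + (¼)*350 = -2 + 175/2 = 171/2 ≈ 85.500)
x(K, B) = 2*K/171 (x(K, B) = K/(171/2) = K*(2/171) = 2*K/171)
x(371, -245) - 1*389607 = (2/171)*371 - 1*389607 = 742/171 - 389607 = -66622055/171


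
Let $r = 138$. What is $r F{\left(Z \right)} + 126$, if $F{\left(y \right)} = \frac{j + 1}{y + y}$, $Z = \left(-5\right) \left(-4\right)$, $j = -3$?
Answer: $\frac{1191}{10} \approx 119.1$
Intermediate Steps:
$Z = 20$
$F{\left(y \right)} = - \frac{1}{y}$ ($F{\left(y \right)} = \frac{-3 + 1}{y + y} = - \frac{2}{2 y} = - 2 \frac{1}{2 y} = - \frac{1}{y}$)
$r F{\left(Z \right)} + 126 = 138 \left(- \frac{1}{20}\right) + 126 = - \frac{69}{10} + 126 = \frac{1191}{10}$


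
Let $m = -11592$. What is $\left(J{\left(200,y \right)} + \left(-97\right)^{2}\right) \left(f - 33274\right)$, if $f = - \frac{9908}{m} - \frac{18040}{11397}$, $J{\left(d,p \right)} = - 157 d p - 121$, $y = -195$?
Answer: $- \frac{374415210391361120}{1834917} \approx -2.0405 \cdot 10^{11}$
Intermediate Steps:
$J{\left(d,p \right)} = -121 - 157 d p$ ($J{\left(d,p \right)} = - 157 d p - 121 = -121 - 157 d p$)
$f = - \frac{8016517}{11009502}$ ($f = - \frac{9908}{-11592} - \frac{18040}{11397} = \left(-9908\right) \left(- \frac{1}{11592}\right) - \frac{18040}{11397} = \frac{2477}{2898} - \frac{18040}{11397} = - \frac{8016517}{11009502} \approx -0.72815$)
$\left(J{\left(200,y \right)} + \left(-97\right)^{2}\right) \left(f - 33274\right) = \left(\left(-121 - 31400 \left(-195\right)\right) + \left(-97\right)^{2}\right) \left(- \frac{8016517}{11009502} - 33274\right) = \left(\left(-121 + 6123000\right) + 9409\right) \left(- \frac{366338186065}{11009502}\right) = \left(6122879 + 9409\right) \left(- \frac{366338186065}{11009502}\right) = 6132288 \left(- \frac{366338186065}{11009502}\right) = - \frac{374415210391361120}{1834917}$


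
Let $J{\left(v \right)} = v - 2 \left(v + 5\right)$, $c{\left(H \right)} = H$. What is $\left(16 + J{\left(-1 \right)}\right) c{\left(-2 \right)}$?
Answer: $-14$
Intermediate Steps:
$J{\left(v \right)} = -10 - v$ ($J{\left(v \right)} = v - 2 \left(5 + v\right) = v - \left(10 + 2 v\right) = -10 - v$)
$\left(16 + J{\left(-1 \right)}\right) c{\left(-2 \right)} = \left(16 - 9\right) \left(-2\right) = 7 \left(-2\right) = -14$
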